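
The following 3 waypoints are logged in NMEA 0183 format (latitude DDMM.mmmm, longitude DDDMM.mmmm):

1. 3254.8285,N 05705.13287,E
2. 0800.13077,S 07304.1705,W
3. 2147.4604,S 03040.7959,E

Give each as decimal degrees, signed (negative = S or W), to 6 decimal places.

Point 1:
  Lat: split at 2 digits → 32° and 54.8285′; 32 + 54.8285/60 = 32.9138083
  N → positive
  λ: split at 3 digits → 057° and 5.13287′; 57 + 5.13287/60 = 57.0855478
  E ⇒ keep positive
Point 2:
  φ: split at 2 digits → 08° and 0.13077′; 8 + 0.13077/60 = 8.0021795
  hemisphere S, so the sign is −
  λ: split at 3 digits → 073° and 4.1705′; 73 + 4.1705/60 = 73.0695083
  W ⇒ negate
Point 3:
  φ: degrees = first 2 digits = 21, minutes = 47.4604; 21 + 47.4604/60 = 21.7910067
  S ⇒ negate
  λ: split at 3 digits → 030° and 40.7959′; 30 + 40.7959/60 = 30.6799317
  E → positive

1. 32.913808, 57.085548
2. -8.002180, -73.069508
3. -21.791007, 30.679932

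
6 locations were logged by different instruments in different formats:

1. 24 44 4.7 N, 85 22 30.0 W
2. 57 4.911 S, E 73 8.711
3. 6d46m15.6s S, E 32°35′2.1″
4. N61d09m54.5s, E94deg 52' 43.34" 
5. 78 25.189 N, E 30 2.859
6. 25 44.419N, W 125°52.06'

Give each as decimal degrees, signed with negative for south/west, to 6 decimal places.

1. 24.734639, -85.375000
2. -57.081850, 73.145183
3. -6.771000, 32.583917
4. 61.165139, 94.878706
5. 78.419817, 30.047650
6. 25.740317, -125.867667

Point 1:
  Latitude: 24° + 44/60 + 4.7/3600 = 24 + 0.733333 + 0.001306 = 24.7346389
  N → positive
  λ: 85° + 22/60 + 30/3600 = 85 + 0.366667 + 0.008333 = 85.3750000
  W → negative
Point 2:
  φ: 4.911′ = 0.081850°; total 57.0818500
  S ⇒ negate
  Longitude: 73 + 8.711/60 = 73.1451833
  E ⇒ keep positive
Point 3:
  Latitude: 6 + 46/60 + 15.6/3600 = 6.7710000
  hemisphere S, so the sign is −
  Lon: 32° + 35/60 + 2.1/3600 = 32 + 0.583333 + 0.000583 = 32.5839167
  E → positive
Point 4:
  φ: 61 + 9/60 + 54.5/3600 = 61.1651389
  N ⇒ keep positive
  λ: 52′ + 43.34″ = 52.72233′; 94 + 52.72233/60 = 94.8787056
  E → positive
Point 5:
  Lat: 25.189′ = 0.419817°; total 78.4198167
  N → positive
  λ: 30 + 2.859/60 = 30.0476500
  E → positive
Point 6:
  Lat: 44.419′ = 0.740317°; total 25.7403167
  N ⇒ keep positive
  Lon: 52.06′ = 0.867667°; total 125.8676667
  hemisphere W, so the sign is −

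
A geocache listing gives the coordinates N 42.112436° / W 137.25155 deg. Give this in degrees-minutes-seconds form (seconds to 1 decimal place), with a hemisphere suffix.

Lat: whole degrees 42; 6.74616′ → 6′ and 44.770″
Lon: 0.251550° → 15.09300′; 0.09300 × 60 = 5.580″

42°06′44.8″ N, 137°15′5.6″ W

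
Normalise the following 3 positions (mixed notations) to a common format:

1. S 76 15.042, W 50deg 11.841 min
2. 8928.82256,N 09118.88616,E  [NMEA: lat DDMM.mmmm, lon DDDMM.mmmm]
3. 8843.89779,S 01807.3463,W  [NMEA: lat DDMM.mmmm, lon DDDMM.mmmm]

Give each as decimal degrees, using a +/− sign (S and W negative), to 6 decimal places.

1. -76.250700, -50.197350
2. 89.480376, 91.314769
3. -88.731630, -18.122438

Point 1:
  Lat: 76 + 15.042/60 = 76.2507000
  S ⇒ negate
  λ: 50 + 11.841/60 = 50.1973500
  W → negative
Point 2:
  Lat: degrees = first 2 digits = 89, minutes = 28.82256; 89 + 28.82256/60 = 89.4803760
  N → positive
  Longitude: degrees = first 3 digits = 91, minutes = 18.88616; 91 + 18.88616/60 = 91.3147693
  E → positive
Point 3:
  Latitude: split at 2 digits → 88° and 43.89779′; 88 + 43.89779/60 = 88.7316298
  S ⇒ negate
  λ: degrees = first 3 digits = 18, minutes = 7.3463; 18 + 7.3463/60 = 18.1224383
  W ⇒ negate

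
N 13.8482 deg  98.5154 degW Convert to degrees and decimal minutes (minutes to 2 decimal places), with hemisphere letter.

13° 50.89′ N, 98° 30.92′ W

Lat: 13° + 0.848200 × 60 = 13° 50.8920′
λ: 98° + 0.515400 × 60 = 98° 30.9240′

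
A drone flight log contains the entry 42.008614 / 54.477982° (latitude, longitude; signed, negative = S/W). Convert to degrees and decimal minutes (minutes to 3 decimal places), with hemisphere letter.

φ: 42° + 0.008614 × 60 = 42° 0.51684′
Lon: minutes = (54.477982 − 54) × 60 = 28.67892

42° 0.517′ N, 54° 28.679′ E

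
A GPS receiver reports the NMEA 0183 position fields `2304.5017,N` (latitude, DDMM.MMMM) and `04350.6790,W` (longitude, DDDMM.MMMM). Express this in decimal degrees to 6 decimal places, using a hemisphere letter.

23.075028° N, 43.844650° W

Lat: split at 2 digits → 23° and 4.5017′; 23 + 4.5017/60 = 23.0750283
Longitude: degrees = first 3 digits = 43, minutes = 50.679; 43 + 50.679/60 = 43.8446500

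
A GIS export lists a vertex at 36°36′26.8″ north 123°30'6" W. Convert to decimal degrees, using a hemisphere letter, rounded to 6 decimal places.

Lat: 36 + 36/60 + 26.8/3600 = 36.6074444
Longitude: 30′ + 6″ = 30.10000′; 123 + 30.10000/60 = 123.5016667

36.607444° N, 123.501667° W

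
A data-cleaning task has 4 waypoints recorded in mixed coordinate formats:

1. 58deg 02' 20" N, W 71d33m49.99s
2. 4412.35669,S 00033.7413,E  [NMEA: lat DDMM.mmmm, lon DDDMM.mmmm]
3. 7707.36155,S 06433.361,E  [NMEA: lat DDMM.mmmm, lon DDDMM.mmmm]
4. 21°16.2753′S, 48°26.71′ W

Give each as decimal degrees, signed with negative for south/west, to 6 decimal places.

1. 58.038889, -71.563886
2. -44.205945, 0.562355
3. -77.122693, 64.556017
4. -21.271255, -48.445167

Point 1:
  Latitude: 2′ + 20″ = 2.33333′; 58 + 2.33333/60 = 58.0388889
  N ⇒ keep positive
  Lon: 71° + 33/60 + 49.99/3600 = 71 + 0.550000 + 0.013886 = 71.5638861
  hemisphere W, so the sign is −
Point 2:
  Latitude: split at 2 digits → 44° and 12.35669′; 44 + 12.35669/60 = 44.2059448
  S → negative
  λ: degrees = first 3 digits = 0, minutes = 33.7413; 0 + 33.7413/60 = 0.5623550
  E → positive
Point 3:
  Latitude: split at 2 digits → 77° and 7.36155′; 77 + 7.36155/60 = 77.1226925
  hemisphere S, so the sign is −
  Longitude: degrees = first 3 digits = 64, minutes = 33.361; 64 + 33.361/60 = 64.5560167
  E ⇒ keep positive
Point 4:
  Lat: 21 + 16.2753/60 = 21.2712550
  hemisphere S, so the sign is −
  Lon: 26.71′ = 0.445167°; total 48.4451667
  W → negative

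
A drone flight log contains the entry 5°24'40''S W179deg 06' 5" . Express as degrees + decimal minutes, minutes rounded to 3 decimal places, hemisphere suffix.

Latitude: seconds/60 = 0.66667; minutes = 24 + 0.66667 = 24.66667
λ: seconds/60 = 0.08333; minutes = 6 + 0.08333 = 6.08333

5° 24.667′ S, 179° 6.083′ W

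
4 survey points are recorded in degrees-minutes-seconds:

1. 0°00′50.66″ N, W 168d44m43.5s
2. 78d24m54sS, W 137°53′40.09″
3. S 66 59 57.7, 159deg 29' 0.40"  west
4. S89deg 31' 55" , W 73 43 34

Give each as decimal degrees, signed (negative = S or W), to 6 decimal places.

1. 0.014072, -168.745417
2. -78.415000, -137.894469
3. -66.999361, -159.483444
4. -89.531944, -73.726111

Point 1:
  Latitude: 0′ + 50.66″ = 0.84433′; 0 + 0.84433/60 = 0.0140722
  N → positive
  Longitude: 168 + 44/60 + 43.5/3600 = 168.7454167
  hemisphere W, so the sign is −
Point 2:
  Latitude: 24′ + 54″ = 24.90000′; 78 + 24.90000/60 = 78.4150000
  S ⇒ negate
  Longitude: 137 + 53/60 + 40.09/3600 = 137.8944694
  W ⇒ negate
Point 3:
  Latitude: 59′ + 57.7″ = 59.96167′; 66 + 59.96167/60 = 66.9993611
  hemisphere S, so the sign is −
  Longitude: 159 + 29/60 + 0.4/3600 = 159.4834444
  W → negative
Point 4:
  φ: 31′ + 55″ = 31.91667′; 89 + 31.91667/60 = 89.5319444
  hemisphere S, so the sign is −
  λ: 43′ + 34″ = 43.56667′; 73 + 43.56667/60 = 73.7261111
  W → negative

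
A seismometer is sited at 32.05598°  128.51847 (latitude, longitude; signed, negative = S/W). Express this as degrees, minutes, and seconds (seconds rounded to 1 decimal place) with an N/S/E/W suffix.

32°03′21.5″ N, 128°31′6.5″ E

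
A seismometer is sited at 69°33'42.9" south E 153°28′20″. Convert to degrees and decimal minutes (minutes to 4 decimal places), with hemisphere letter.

69° 33.7150′ S, 153° 28.3333′ E

Lat: 33 + 42.9/60 = 33.715000′
Longitude: 28 + 20/60 = 28.333333′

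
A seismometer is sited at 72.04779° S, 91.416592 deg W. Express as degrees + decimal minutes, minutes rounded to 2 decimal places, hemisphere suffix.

Lat: fractional part 0.047790 → 2.8674 minutes
λ: fractional part 0.416592 → 24.9955 minutes

72° 2.87′ S, 91° 25.00′ W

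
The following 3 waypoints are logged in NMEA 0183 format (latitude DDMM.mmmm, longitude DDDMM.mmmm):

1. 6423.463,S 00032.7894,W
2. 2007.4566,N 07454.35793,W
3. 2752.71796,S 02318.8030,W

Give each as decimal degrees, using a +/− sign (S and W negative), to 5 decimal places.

1. -64.39105, -0.54649
2. 20.12428, -74.90597
3. -27.87863, -23.31338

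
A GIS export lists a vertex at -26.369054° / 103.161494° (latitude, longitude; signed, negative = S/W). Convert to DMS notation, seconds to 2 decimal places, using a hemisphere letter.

Latitude is negative → S; |value| = 26.369054
Lat: 0.369054 × 60 = 22.14324′ → 22′, remainder × 60 = 8.5944″
Lon: 0.161494 × 60 = 9.68964′ → 9′, remainder × 60 = 41.3784″

26°22′8.59″ S, 103°09′41.38″ E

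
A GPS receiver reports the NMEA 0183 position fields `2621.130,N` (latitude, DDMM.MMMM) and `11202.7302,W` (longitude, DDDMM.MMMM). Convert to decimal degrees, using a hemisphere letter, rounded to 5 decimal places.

26.35217° N, 112.04550° W

φ: degrees = first 2 digits = 26, minutes = 21.13; 26 + 21.13/60 = 26.352167
λ: degrees = first 3 digits = 112, minutes = 2.7302; 112 + 2.7302/60 = 112.045503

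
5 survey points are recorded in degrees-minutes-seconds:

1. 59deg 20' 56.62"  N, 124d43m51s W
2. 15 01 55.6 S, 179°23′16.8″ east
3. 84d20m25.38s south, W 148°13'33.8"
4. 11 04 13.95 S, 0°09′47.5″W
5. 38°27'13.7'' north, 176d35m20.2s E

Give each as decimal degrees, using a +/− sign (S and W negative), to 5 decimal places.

Point 1:
  Lat: 59 + 20/60 + 56.62/3600 = 59.349061
  N ⇒ keep positive
  λ: 43′ + 51″ = 43.85000′; 124 + 43.85000/60 = 124.730833
  hemisphere W, so the sign is −
Point 2:
  Lat: 15° + 1/60 + 55.6/3600 = 15 + 0.016667 + 0.015444 = 15.032111
  S ⇒ negate
  λ: 179° + 23/60 + 16.8/3600 = 179 + 0.383333 + 0.004667 = 179.388000
  E → positive
Point 3:
  Latitude: 84 + 20/60 + 25.38/3600 = 84.340383
  S → negative
  Lon: 13′ + 33.8″ = 13.56333′; 148 + 13.56333/60 = 148.226056
  W ⇒ negate
Point 4:
  Lat: 4′ + 13.95″ = 4.23250′; 11 + 4.23250/60 = 11.070542
  hemisphere S, so the sign is −
  Longitude: 0° + 9/60 + 47.5/3600 = 0 + 0.150000 + 0.013194 = 0.163194
  W → negative
Point 5:
  Lat: 38° + 27/60 + 13.7/3600 = 38 + 0.450000 + 0.003806 = 38.453806
  N → positive
  Longitude: 35′ + 20.2″ = 35.33667′; 176 + 35.33667/60 = 176.588944
  E → positive

1. 59.34906, -124.73083
2. -15.03211, 179.38800
3. -84.34038, -148.22606
4. -11.07054, -0.16319
5. 38.45381, 176.58894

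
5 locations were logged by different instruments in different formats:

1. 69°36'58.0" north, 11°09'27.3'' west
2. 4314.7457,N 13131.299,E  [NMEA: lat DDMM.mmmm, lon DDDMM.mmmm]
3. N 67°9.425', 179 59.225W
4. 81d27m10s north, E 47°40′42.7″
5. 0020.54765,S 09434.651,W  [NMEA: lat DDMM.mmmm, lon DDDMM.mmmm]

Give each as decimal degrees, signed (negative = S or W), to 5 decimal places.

1. 69.61611, -11.15758
2. 43.24576, 131.52165
3. 67.15708, -179.98708
4. 81.45278, 47.67853
5. -0.34246, -94.57752

Point 1:
  φ: 69 + 36/60 + 58/3600 = 69.616111
  N → positive
  Lon: 9′ + 27.3″ = 9.45500′; 11 + 9.45500/60 = 11.157583
  hemisphere W, so the sign is −
Point 2:
  φ: degrees = first 2 digits = 43, minutes = 14.7457; 43 + 14.7457/60 = 43.245762
  N → positive
  λ: degrees = first 3 digits = 131, minutes = 31.299; 131 + 31.299/60 = 131.521650
  E ⇒ keep positive
Point 3:
  Latitude: 9.425′ = 0.157083°; total 67.157083
  N → positive
  Longitude: 59.225′ = 0.987083°; total 179.987083
  W ⇒ negate
Point 4:
  φ: 27′ + 10″ = 27.16667′; 81 + 27.16667/60 = 81.452778
  N ⇒ keep positive
  Lon: 40′ + 42.7″ = 40.71167′; 47 + 40.71167/60 = 47.678528
  E → positive
Point 5:
  Lat: degrees = first 2 digits = 0, minutes = 20.54765; 0 + 20.54765/60 = 0.342461
  S ⇒ negate
  Lon: split at 3 digits → 094° and 34.651′; 94 + 34.651/60 = 94.577517
  W → negative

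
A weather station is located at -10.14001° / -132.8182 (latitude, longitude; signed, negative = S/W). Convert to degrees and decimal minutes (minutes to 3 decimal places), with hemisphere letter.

10° 8.401′ S, 132° 49.092′ W

Latitude is negative → S; |value| = 10.140010
φ: 10° + 0.140010 × 60 = 10° 8.40060′
Longitude is negative → W; |value| = 132.818200
Lon: 132° + 0.818200 × 60 = 132° 49.09200′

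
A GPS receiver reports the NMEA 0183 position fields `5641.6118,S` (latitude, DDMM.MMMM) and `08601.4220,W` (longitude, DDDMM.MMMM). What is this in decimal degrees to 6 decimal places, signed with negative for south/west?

-56.693530, -86.023700

φ: degrees = first 2 digits = 56, minutes = 41.6118; 56 + 41.6118/60 = 56.6935300
S → negative
Longitude: degrees = first 3 digits = 86, minutes = 1.422; 86 + 1.422/60 = 86.0237000
W ⇒ negate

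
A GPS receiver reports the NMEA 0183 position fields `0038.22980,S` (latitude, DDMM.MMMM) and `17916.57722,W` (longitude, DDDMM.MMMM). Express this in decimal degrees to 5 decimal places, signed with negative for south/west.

-0.63716, -179.27629

φ: degrees = first 2 digits = 0, minutes = 38.2298; 0 + 38.2298/60 = 0.637163
hemisphere S, so the sign is −
λ: degrees = first 3 digits = 179, minutes = 16.57722; 179 + 16.57722/60 = 179.276287
W → negative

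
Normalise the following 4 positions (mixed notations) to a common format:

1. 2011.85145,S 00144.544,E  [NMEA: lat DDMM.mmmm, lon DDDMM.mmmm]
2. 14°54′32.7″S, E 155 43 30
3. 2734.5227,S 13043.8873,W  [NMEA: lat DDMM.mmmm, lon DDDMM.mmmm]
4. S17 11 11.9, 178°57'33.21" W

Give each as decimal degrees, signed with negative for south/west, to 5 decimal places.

Point 1:
  φ: degrees = first 2 digits = 20, minutes = 11.85145; 20 + 11.85145/60 = 20.197524
  hemisphere S, so the sign is −
  λ: degrees = first 3 digits = 1, minutes = 44.544; 1 + 44.544/60 = 1.742400
  E ⇒ keep positive
Point 2:
  φ: 14° + 54/60 + 32.7/3600 = 14 + 0.900000 + 0.009083 = 14.909083
  S ⇒ negate
  λ: 43′ + 30″ = 43.50000′; 155 + 43.50000/60 = 155.725000
  E ⇒ keep positive
Point 3:
  Latitude: split at 2 digits → 27° and 34.5227′; 27 + 34.5227/60 = 27.575378
  hemisphere S, so the sign is −
  Longitude: degrees = first 3 digits = 130, minutes = 43.8873; 130 + 43.8873/60 = 130.731455
  W ⇒ negate
Point 4:
  Lat: 11′ + 11.9″ = 11.19833′; 17 + 11.19833/60 = 17.186639
  S ⇒ negate
  λ: 57′ + 33.21″ = 57.55350′; 178 + 57.55350/60 = 178.959225
  hemisphere W, so the sign is −

1. -20.19752, 1.74240
2. -14.90908, 155.72500
3. -27.57538, -130.73146
4. -17.18664, -178.95923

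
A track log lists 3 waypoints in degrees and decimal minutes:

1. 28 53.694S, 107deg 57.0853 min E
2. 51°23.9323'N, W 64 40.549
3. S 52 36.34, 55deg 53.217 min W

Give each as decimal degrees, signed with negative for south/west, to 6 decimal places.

1. -28.894900, 107.951422
2. 51.398872, -64.675817
3. -52.605667, -55.886950

Point 1:
  Lat: 53.694′ = 0.894900°; total 28.8949000
  S → negative
  Longitude: 107 + 57.0853/60 = 107.9514217
  E ⇒ keep positive
Point 2:
  Latitude: 23.9323′ = 0.398872°; total 51.3988717
  N ⇒ keep positive
  Longitude: 40.549′ = 0.675817°; total 64.6758167
  hemisphere W, so the sign is −
Point 3:
  Lat: 52 + 36.34/60 = 52.6056667
  S ⇒ negate
  Longitude: 53.217′ = 0.886950°; total 55.8869500
  hemisphere W, so the sign is −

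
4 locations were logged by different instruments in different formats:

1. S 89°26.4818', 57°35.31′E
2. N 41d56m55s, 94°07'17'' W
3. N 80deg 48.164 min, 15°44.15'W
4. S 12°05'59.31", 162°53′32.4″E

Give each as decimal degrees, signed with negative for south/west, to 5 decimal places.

Point 1:
  Lat: 26.4818′ = 0.441363°; total 89.441363
  S → negative
  Longitude: 57 + 35.31/60 = 57.588500
  E → positive
Point 2:
  Latitude: 41 + 56/60 + 55/3600 = 41.948611
  N → positive
  Longitude: 94 + 7/60 + 17/3600 = 94.121389
  W ⇒ negate
Point 3:
  Lat: 48.164′ = 0.802733°; total 80.802733
  N → positive
  Lon: 15 + 44.15/60 = 15.735833
  W ⇒ negate
Point 4:
  Latitude: 12° + 5/60 + 59.31/3600 = 12 + 0.083333 + 0.016475 = 12.099808
  hemisphere S, so the sign is −
  λ: 53′ + 32.4″ = 53.54000′; 162 + 53.54000/60 = 162.892333
  E → positive

1. -89.44136, 57.58850
2. 41.94861, -94.12139
3. 80.80273, -15.73583
4. -12.09981, 162.89233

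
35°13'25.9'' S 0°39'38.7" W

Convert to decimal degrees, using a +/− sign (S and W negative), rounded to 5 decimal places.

φ: 13′ + 25.9″ = 13.43167′; 35 + 13.43167/60 = 35.223861
S ⇒ negate
λ: 0 + 39/60 + 38.7/3600 = 0.660750
hemisphere W, so the sign is −

-35.22386, -0.66075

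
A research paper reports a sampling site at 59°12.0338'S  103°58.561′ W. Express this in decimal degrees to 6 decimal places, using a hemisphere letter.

Latitude: 59 + 12.0338/60 = 59.2005633
λ: 58.561′ = 0.976017°; total 103.9760167

59.200563° S, 103.976017° W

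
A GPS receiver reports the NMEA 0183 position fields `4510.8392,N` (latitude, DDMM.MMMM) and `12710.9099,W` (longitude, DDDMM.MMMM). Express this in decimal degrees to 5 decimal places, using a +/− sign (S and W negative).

φ: degrees = first 2 digits = 45, minutes = 10.8392; 45 + 10.8392/60 = 45.180653
N ⇒ keep positive
λ: split at 3 digits → 127° and 10.9099′; 127 + 10.9099/60 = 127.181832
W → negative

45.18065, -127.18183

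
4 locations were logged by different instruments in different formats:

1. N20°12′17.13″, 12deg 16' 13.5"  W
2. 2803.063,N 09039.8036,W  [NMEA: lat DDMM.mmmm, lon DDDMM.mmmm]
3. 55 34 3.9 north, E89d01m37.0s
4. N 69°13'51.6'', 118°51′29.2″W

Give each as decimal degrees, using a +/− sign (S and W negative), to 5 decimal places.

Point 1:
  φ: 12′ + 17.13″ = 12.28550′; 20 + 12.28550/60 = 20.204758
  N → positive
  Longitude: 12° + 16/60 + 13.5/3600 = 12 + 0.266667 + 0.003750 = 12.270417
  W → negative
Point 2:
  Lat: degrees = first 2 digits = 28, minutes = 3.063; 28 + 3.063/60 = 28.051050
  N → positive
  Longitude: degrees = first 3 digits = 90, minutes = 39.8036; 90 + 39.8036/60 = 90.663393
  hemisphere W, so the sign is −
Point 3:
  Lat: 34′ + 3.9″ = 34.06500′; 55 + 34.06500/60 = 55.567750
  N → positive
  Lon: 89° + 1/60 + 37/3600 = 89 + 0.016667 + 0.010278 = 89.026944
  E → positive
Point 4:
  Lat: 69 + 13/60 + 51.6/3600 = 69.231000
  N → positive
  Lon: 118° + 51/60 + 29.2/3600 = 118 + 0.850000 + 0.008111 = 118.858111
  hemisphere W, so the sign is −

1. 20.20476, -12.27042
2. 28.05105, -90.66339
3. 55.56775, 89.02694
4. 69.23100, -118.85811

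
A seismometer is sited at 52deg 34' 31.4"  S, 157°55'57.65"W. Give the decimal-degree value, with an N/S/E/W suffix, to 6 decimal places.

52.575389° S, 157.932681° W

Latitude: 52 + 34/60 + 31.4/3600 = 52.5753889
Longitude: 55′ + 57.65″ = 55.96083′; 157 + 55.96083/60 = 157.9326806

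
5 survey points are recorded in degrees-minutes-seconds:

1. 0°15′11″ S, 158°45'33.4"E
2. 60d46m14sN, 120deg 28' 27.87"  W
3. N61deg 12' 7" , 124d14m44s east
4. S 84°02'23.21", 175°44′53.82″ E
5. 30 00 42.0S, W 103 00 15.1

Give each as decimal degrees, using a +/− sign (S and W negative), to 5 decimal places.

Point 1:
  Lat: 0° + 15/60 + 11/3600 = 0 + 0.250000 + 0.003056 = 0.253056
  S ⇒ negate
  λ: 158° + 45/60 + 33.4/3600 = 158 + 0.750000 + 0.009278 = 158.759278
  E → positive
Point 2:
  Latitude: 60 + 46/60 + 14/3600 = 60.770556
  N ⇒ keep positive
  Longitude: 120° + 28/60 + 27.87/3600 = 120 + 0.466667 + 0.007742 = 120.474408
  W → negative
Point 3:
  Latitude: 61° + 12/60 + 7/3600 = 61 + 0.200000 + 0.001944 = 61.201944
  N → positive
  Lon: 14′ + 44″ = 14.73333′; 124 + 14.73333/60 = 124.245556
  E → positive
Point 4:
  φ: 2′ + 23.21″ = 2.38683′; 84 + 2.38683/60 = 84.039781
  S ⇒ negate
  λ: 175 + 44/60 + 53.82/3600 = 175.748283
  E → positive
Point 5:
  Lat: 0′ + 42″ = 0.70000′; 30 + 0.70000/60 = 30.011667
  S ⇒ negate
  λ: 0′ + 15.1″ = 0.25167′; 103 + 0.25167/60 = 103.004194
  W → negative

1. -0.25306, 158.75928
2. 60.77056, -120.47441
3. 61.20194, 124.24556
4. -84.03978, 175.74828
5. -30.01167, -103.00419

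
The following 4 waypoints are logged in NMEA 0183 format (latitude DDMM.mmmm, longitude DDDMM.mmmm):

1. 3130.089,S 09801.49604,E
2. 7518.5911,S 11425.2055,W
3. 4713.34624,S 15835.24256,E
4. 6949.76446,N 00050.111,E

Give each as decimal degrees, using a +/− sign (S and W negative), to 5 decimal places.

Point 1:
  φ: degrees = first 2 digits = 31, minutes = 30.089; 31 + 30.089/60 = 31.501483
  hemisphere S, so the sign is −
  Longitude: degrees = first 3 digits = 98, minutes = 1.49604; 98 + 1.49604/60 = 98.024934
  E ⇒ keep positive
Point 2:
  Lat: split at 2 digits → 75° and 18.5911′; 75 + 18.5911/60 = 75.309852
  hemisphere S, so the sign is −
  λ: degrees = first 3 digits = 114, minutes = 25.2055; 114 + 25.2055/60 = 114.420092
  hemisphere W, so the sign is −
Point 3:
  Lat: split at 2 digits → 47° and 13.34624′; 47 + 13.34624/60 = 47.222437
  hemisphere S, so the sign is −
  Lon: degrees = first 3 digits = 158, minutes = 35.24256; 158 + 35.24256/60 = 158.587376
  E → positive
Point 4:
  φ: split at 2 digits → 69° and 49.76446′; 69 + 49.76446/60 = 69.829408
  N → positive
  Longitude: split at 3 digits → 000° and 50.111′; 0 + 50.111/60 = 0.835183
  E → positive

1. -31.50148, 98.02493
2. -75.30985, -114.42009
3. -47.22244, 158.58738
4. 69.82941, 0.83518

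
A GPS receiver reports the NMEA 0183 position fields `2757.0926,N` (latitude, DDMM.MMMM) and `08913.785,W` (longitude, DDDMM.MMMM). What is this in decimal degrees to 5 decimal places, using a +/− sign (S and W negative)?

Latitude: split at 2 digits → 27° and 57.0926′; 27 + 57.0926/60 = 27.951543
N ⇒ keep positive
λ: split at 3 digits → 089° and 13.785′; 89 + 13.785/60 = 89.229750
W → negative

27.95154, -89.22975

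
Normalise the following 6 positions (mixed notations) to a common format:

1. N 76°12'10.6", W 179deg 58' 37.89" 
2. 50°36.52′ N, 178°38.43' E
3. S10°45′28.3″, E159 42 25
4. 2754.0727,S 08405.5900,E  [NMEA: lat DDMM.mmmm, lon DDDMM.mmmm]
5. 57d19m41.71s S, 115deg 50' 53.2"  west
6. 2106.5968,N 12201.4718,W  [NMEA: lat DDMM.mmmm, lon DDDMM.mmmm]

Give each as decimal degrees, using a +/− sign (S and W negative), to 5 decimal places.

1. 76.20294, -179.97719
2. 50.60867, 178.64050
3. -10.75786, 159.70694
4. -27.90121, 84.09317
5. -57.32825, -115.84811
6. 21.10995, -122.02453

Point 1:
  Lat: 12′ + 10.6″ = 12.17667′; 76 + 12.17667/60 = 76.202944
  N → positive
  Lon: 58′ + 37.89″ = 58.63150′; 179 + 58.63150/60 = 179.977192
  hemisphere W, so the sign is −
Point 2:
  φ: 50 + 36.52/60 = 50.608667
  N → positive
  Longitude: 178 + 38.43/60 = 178.640500
  E ⇒ keep positive
Point 3:
  Lat: 10 + 45/60 + 28.3/3600 = 10.757861
  S → negative
  λ: 159 + 42/60 + 25/3600 = 159.706944
  E → positive
Point 4:
  φ: split at 2 digits → 27° and 54.0727′; 27 + 54.0727/60 = 27.901212
  S ⇒ negate
  λ: degrees = first 3 digits = 84, minutes = 5.59; 84 + 5.59/60 = 84.093167
  E → positive
Point 5:
  φ: 57 + 19/60 + 41.71/3600 = 57.328253
  hemisphere S, so the sign is −
  λ: 50′ + 53.2″ = 50.88667′; 115 + 50.88667/60 = 115.848111
  W ⇒ negate
Point 6:
  φ: split at 2 digits → 21° and 6.5968′; 21 + 6.5968/60 = 21.109947
  N → positive
  λ: split at 3 digits → 122° and 1.4718′; 122 + 1.4718/60 = 122.024530
  hemisphere W, so the sign is −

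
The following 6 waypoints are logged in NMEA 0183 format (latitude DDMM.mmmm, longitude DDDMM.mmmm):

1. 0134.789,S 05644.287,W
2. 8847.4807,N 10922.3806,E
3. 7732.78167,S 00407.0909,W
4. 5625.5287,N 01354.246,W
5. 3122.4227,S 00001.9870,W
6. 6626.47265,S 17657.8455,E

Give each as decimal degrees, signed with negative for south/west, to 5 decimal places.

Point 1:
  Latitude: degrees = first 2 digits = 1, minutes = 34.789; 1 + 34.789/60 = 1.579817
  S → negative
  λ: split at 3 digits → 056° and 44.287′; 56 + 44.287/60 = 56.738117
  hemisphere W, so the sign is −
Point 2:
  φ: degrees = first 2 digits = 88, minutes = 47.4807; 88 + 47.4807/60 = 88.791345
  N ⇒ keep positive
  Lon: split at 3 digits → 109° and 22.3806′; 109 + 22.3806/60 = 109.373010
  E → positive
Point 3:
  Lat: degrees = first 2 digits = 77, minutes = 32.78167; 77 + 32.78167/60 = 77.546361
  S ⇒ negate
  λ: degrees = first 3 digits = 4, minutes = 7.0909; 4 + 7.0909/60 = 4.118182
  W → negative
Point 4:
  φ: degrees = first 2 digits = 56, minutes = 25.5287; 56 + 25.5287/60 = 56.425478
  N ⇒ keep positive
  λ: degrees = first 3 digits = 13, minutes = 54.246; 13 + 54.246/60 = 13.904100
  hemisphere W, so the sign is −
Point 5:
  Latitude: split at 2 digits → 31° and 22.4227′; 31 + 22.4227/60 = 31.373712
  S ⇒ negate
  Lon: split at 3 digits → 000° and 1.987′; 0 + 1.987/60 = 0.033117
  hemisphere W, so the sign is −
Point 6:
  φ: split at 2 digits → 66° and 26.47265′; 66 + 26.47265/60 = 66.441211
  S → negative
  Longitude: degrees = first 3 digits = 176, minutes = 57.8455; 176 + 57.8455/60 = 176.964092
  E → positive

1. -1.57982, -56.73812
2. 88.79135, 109.37301
3. -77.54636, -4.11818
4. 56.42548, -13.90410
5. -31.37371, -0.03312
6. -66.44121, 176.96409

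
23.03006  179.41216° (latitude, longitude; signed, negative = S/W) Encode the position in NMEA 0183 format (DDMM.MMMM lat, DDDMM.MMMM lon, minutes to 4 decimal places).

Latitude: minutes = (23.030060 − 23) × 60 = 1.803600
Lon: fractional part 0.412160 → 24.729600 minutes

2301.8036,N / 17924.7296,E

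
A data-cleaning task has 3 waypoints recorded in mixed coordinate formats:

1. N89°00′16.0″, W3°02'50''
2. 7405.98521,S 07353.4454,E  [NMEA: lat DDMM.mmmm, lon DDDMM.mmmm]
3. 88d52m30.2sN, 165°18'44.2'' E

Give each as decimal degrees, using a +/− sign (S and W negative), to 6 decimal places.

1. 89.004444, -3.047222
2. -74.099754, 73.890757
3. 88.875056, 165.312278

Point 1:
  φ: 89° + 0/60 + 16/3600 = 89 + 0.000000 + 0.004444 = 89.0044444
  N ⇒ keep positive
  λ: 3° + 2/60 + 50/3600 = 3 + 0.033333 + 0.013889 = 3.0472222
  W → negative
Point 2:
  Lat: split at 2 digits → 74° and 5.98521′; 74 + 5.98521/60 = 74.0997535
  S → negative
  Longitude: split at 3 digits → 073° and 53.4454′; 73 + 53.4454/60 = 73.8907567
  E → positive
Point 3:
  φ: 88 + 52/60 + 30.2/3600 = 88.8750556
  N ⇒ keep positive
  Lon: 165° + 18/60 + 44.2/3600 = 165 + 0.300000 + 0.012278 = 165.3122778
  E ⇒ keep positive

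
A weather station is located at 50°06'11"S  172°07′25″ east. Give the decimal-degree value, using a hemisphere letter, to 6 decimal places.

50.103056° S, 172.123611° E

Latitude: 50° + 6/60 + 11/3600 = 50 + 0.100000 + 0.003056 = 50.1030556
λ: 172° + 7/60 + 25/3600 = 172 + 0.116667 + 0.006944 = 172.1236111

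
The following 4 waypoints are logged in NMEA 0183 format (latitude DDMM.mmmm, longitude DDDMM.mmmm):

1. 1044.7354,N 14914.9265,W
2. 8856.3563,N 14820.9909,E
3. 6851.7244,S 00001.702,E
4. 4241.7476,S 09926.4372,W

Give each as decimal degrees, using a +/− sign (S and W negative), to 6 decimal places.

Point 1:
  Latitude: degrees = first 2 digits = 10, minutes = 44.7354; 10 + 44.7354/60 = 10.7455900
  N → positive
  Lon: split at 3 digits → 149° and 14.9265′; 149 + 14.9265/60 = 149.2487750
  W → negative
Point 2:
  Lat: split at 2 digits → 88° and 56.3563′; 88 + 56.3563/60 = 88.9392717
  N ⇒ keep positive
  Lon: degrees = first 3 digits = 148, minutes = 20.9909; 148 + 20.9909/60 = 148.3498483
  E ⇒ keep positive
Point 3:
  Latitude: split at 2 digits → 68° and 51.7244′; 68 + 51.7244/60 = 68.8620733
  S ⇒ negate
  Longitude: degrees = first 3 digits = 0, minutes = 1.702; 0 + 1.702/60 = 0.0283667
  E ⇒ keep positive
Point 4:
  Latitude: split at 2 digits → 42° and 41.7476′; 42 + 41.7476/60 = 42.6957933
  S ⇒ negate
  λ: degrees = first 3 digits = 99, minutes = 26.4372; 99 + 26.4372/60 = 99.4406200
  hemisphere W, so the sign is −

1. 10.745590, -149.248775
2. 88.939272, 148.349848
3. -68.862073, 0.028367
4. -42.695793, -99.440620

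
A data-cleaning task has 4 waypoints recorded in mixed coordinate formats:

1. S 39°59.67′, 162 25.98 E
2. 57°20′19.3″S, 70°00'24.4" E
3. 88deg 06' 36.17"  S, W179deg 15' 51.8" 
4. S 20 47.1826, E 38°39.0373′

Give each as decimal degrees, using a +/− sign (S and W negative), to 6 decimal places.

1. -39.994500, 162.433000
2. -57.338694, 70.006778
3. -88.110047, -179.264389
4. -20.786377, 38.650622

Point 1:
  φ: 59.67′ = 0.994500°; total 39.9945000
  hemisphere S, so the sign is −
  λ: 162 + 25.98/60 = 162.4330000
  E → positive
Point 2:
  Lat: 57° + 20/60 + 19.3/3600 = 57 + 0.333333 + 0.005361 = 57.3386944
  hemisphere S, so the sign is −
  λ: 70 + 0/60 + 24.4/3600 = 70.0067778
  E ⇒ keep positive
Point 3:
  φ: 88 + 6/60 + 36.17/3600 = 88.1100472
  S ⇒ negate
  Lon: 179 + 15/60 + 51.8/3600 = 179.2643889
  W → negative
Point 4:
  Lat: 20 + 47.1826/60 = 20.7863767
  S → negative
  Lon: 39.0373′ = 0.650622°; total 38.6506217
  E ⇒ keep positive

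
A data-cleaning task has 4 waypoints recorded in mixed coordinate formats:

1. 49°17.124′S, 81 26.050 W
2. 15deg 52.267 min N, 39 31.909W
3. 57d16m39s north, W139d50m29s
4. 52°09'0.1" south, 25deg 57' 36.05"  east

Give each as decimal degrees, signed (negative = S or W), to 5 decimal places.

Point 1:
  φ: 17.124′ = 0.285400°; total 49.285400
  hemisphere S, so the sign is −
  Lon: 81 + 26.05/60 = 81.434167
  hemisphere W, so the sign is −
Point 2:
  Lat: 15 + 52.267/60 = 15.871117
  N → positive
  Lon: 31.909′ = 0.531817°; total 39.531817
  W → negative
Point 3:
  Lat: 57° + 16/60 + 39/3600 = 57 + 0.266667 + 0.010833 = 57.277500
  N → positive
  λ: 50′ + 29″ = 50.48333′; 139 + 50.48333/60 = 139.841389
  W → negative
Point 4:
  φ: 9′ + 0.1″ = 9.00167′; 52 + 9.00167/60 = 52.150028
  S ⇒ negate
  λ: 25° + 57/60 + 36.05/3600 = 25 + 0.950000 + 0.010014 = 25.960014
  E ⇒ keep positive

1. -49.28540, -81.43417
2. 15.87112, -39.53182
3. 57.27750, -139.84139
4. -52.15003, 25.96001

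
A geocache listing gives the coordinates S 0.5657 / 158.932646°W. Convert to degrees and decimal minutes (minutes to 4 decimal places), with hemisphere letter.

0° 33.9420′ S, 158° 55.9588′ W

Lat: minutes = (0.565700 − 0) × 60 = 33.942000
Lon: 158° + 0.932646 × 60 = 158° 55.958760′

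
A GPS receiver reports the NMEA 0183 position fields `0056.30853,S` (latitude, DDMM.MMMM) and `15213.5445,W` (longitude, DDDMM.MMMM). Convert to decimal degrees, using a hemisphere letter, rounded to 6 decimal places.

0.938476° S, 152.225742° W

Latitude: split at 2 digits → 00° and 56.30853′; 0 + 56.30853/60 = 0.9384755
Lon: split at 3 digits → 152° and 13.5445′; 152 + 13.5445/60 = 152.2257417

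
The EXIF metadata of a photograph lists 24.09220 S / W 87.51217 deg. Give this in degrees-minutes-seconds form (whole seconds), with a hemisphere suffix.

24°05′32″ S, 87°30′44″ W

Lat: whole degrees 24; 5.53200′ → 5′ and 31.92″
λ: whole degrees 87; 30.73020′ → 30′ and 43.81″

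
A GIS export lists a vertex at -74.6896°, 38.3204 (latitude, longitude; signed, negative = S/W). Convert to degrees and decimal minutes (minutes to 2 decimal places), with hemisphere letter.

74° 41.38′ S, 38° 19.22′ E

Latitude is negative → S; |value| = 74.689600
φ: 74° + 0.689600 × 60 = 74° 41.3760′
Lon: minutes = (38.320400 − 38) × 60 = 19.2240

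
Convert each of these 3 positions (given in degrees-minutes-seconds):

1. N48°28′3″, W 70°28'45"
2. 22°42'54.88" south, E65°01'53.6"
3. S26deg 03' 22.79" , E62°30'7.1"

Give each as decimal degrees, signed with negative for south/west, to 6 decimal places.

1. 48.467500, -70.479167
2. -22.715244, 65.031556
3. -26.056331, 62.501972

Point 1:
  φ: 48° + 28/60 + 3/3600 = 48 + 0.466667 + 0.000833 = 48.4675000
  N → positive
  Longitude: 70° + 28/60 + 45/3600 = 70 + 0.466667 + 0.012500 = 70.4791667
  hemisphere W, so the sign is −
Point 2:
  Latitude: 22 + 42/60 + 54.88/3600 = 22.7152444
  S → negative
  Longitude: 65 + 1/60 + 53.6/3600 = 65.0315556
  E → positive
Point 3:
  Latitude: 26 + 3/60 + 22.79/3600 = 26.0563306
  S → negative
  Longitude: 62° + 30/60 + 7.1/3600 = 62 + 0.500000 + 0.001972 = 62.5019722
  E → positive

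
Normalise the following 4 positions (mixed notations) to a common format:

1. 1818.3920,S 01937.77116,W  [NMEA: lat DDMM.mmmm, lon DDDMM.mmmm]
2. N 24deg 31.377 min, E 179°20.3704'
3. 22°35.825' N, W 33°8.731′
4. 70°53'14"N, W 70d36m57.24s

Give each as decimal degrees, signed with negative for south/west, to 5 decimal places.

1. -18.30653, -19.62952
2. 24.52295, 179.33951
3. 22.59708, -33.14552
4. 70.88722, -70.61590

Point 1:
  φ: degrees = first 2 digits = 18, minutes = 18.392; 18 + 18.392/60 = 18.306533
  S → negative
  Longitude: split at 3 digits → 019° and 37.77116′; 19 + 37.77116/60 = 19.629519
  W → negative
Point 2:
  Lat: 31.377′ = 0.522950°; total 24.522950
  N ⇒ keep positive
  Longitude: 20.3704′ = 0.339507°; total 179.339507
  E ⇒ keep positive
Point 3:
  φ: 22 + 35.825/60 = 22.597083
  N → positive
  Longitude: 33 + 8.731/60 = 33.145517
  hemisphere W, so the sign is −
Point 4:
  Lat: 53′ + 14″ = 53.23333′; 70 + 53.23333/60 = 70.887222
  N → positive
  Lon: 70° + 36/60 + 57.24/3600 = 70 + 0.600000 + 0.015900 = 70.615900
  W → negative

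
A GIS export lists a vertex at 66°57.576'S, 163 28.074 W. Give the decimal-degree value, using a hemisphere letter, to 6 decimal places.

φ: 66 + 57.576/60 = 66.9596000
Longitude: 28.074′ = 0.467900°; total 163.4679000

66.959600° S, 163.467900° W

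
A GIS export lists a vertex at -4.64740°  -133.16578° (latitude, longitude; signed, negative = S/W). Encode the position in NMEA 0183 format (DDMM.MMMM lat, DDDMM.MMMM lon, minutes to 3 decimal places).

Latitude is negative → S; |value| = 4.647400
Lat: fractional part 0.647400 → 38.84400 minutes
Longitude is negative → W; |value| = 133.165780
Longitude: minutes = (133.165780 − 133) × 60 = 9.94680

0438.844,S / 13309.947,W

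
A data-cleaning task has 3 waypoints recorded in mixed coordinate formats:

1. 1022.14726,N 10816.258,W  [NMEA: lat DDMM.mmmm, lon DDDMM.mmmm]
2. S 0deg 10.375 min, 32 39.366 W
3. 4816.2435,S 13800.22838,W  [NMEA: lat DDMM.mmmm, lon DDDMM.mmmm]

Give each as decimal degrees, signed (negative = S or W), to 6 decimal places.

Point 1:
  Latitude: degrees = first 2 digits = 10, minutes = 22.14726; 10 + 22.14726/60 = 10.3691210
  N ⇒ keep positive
  λ: degrees = first 3 digits = 108, minutes = 16.258; 108 + 16.258/60 = 108.2709667
  W ⇒ negate
Point 2:
  φ: 0 + 10.375/60 = 0.1729167
  S → negative
  λ: 39.366′ = 0.656100°; total 32.6561000
  W ⇒ negate
Point 3:
  Latitude: degrees = first 2 digits = 48, minutes = 16.2435; 48 + 16.2435/60 = 48.2707250
  S → negative
  Longitude: degrees = first 3 digits = 138, minutes = 0.22838; 138 + 0.22838/60 = 138.0038063
  W → negative

1. 10.369121, -108.270967
2. -0.172917, -32.656100
3. -48.270725, -138.003806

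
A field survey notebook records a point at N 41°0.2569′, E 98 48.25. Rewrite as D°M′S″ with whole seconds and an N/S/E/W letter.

φ: fractional minutes 0.25690 × 60 = 15.41″
λ: fractional minutes 0.25000 × 60 = 15.00″

41°00′15″ N, 98°48′15″ E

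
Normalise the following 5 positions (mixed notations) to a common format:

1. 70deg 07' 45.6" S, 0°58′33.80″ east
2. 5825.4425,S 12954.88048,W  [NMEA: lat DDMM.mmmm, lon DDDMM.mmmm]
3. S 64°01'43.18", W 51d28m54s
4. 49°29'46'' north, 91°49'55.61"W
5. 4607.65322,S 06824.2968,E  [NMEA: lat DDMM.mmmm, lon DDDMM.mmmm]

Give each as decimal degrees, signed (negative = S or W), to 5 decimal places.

1. -70.12933, 0.97606
2. -58.42404, -129.91467
3. -64.02866, -51.48167
4. 49.49611, -91.83211
5. -46.12755, 68.40495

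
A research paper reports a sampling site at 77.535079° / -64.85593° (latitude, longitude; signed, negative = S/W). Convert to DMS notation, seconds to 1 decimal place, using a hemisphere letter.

77°32′6.3″ N, 64°51′21.3″ W

φ: whole degrees 77; 32.10474′ → 32′ and 6.284″
Longitude is negative → W; |value| = 64.855930
λ: whole degrees 64; 51.35580′ → 51′ and 21.348″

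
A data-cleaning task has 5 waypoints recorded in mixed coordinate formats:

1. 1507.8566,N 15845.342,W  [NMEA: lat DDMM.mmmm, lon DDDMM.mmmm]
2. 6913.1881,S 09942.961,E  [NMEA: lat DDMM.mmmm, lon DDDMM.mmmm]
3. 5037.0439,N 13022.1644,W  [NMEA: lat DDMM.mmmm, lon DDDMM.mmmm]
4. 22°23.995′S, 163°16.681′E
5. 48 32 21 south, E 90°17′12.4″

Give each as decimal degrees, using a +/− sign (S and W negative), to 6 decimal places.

1. 15.130943, -158.755700
2. -69.219802, 99.716017
3. 50.617398, -130.369407
4. -22.399917, 163.278017
5. -48.539167, 90.286778

Point 1:
  φ: split at 2 digits → 15° and 7.8566′; 15 + 7.8566/60 = 15.1309433
  N → positive
  Lon: degrees = first 3 digits = 158, minutes = 45.342; 158 + 45.342/60 = 158.7557000
  hemisphere W, so the sign is −
Point 2:
  Lat: degrees = first 2 digits = 69, minutes = 13.1881; 69 + 13.1881/60 = 69.2198017
  hemisphere S, so the sign is −
  Lon: split at 3 digits → 099° and 42.961′; 99 + 42.961/60 = 99.7160167
  E → positive
Point 3:
  φ: split at 2 digits → 50° and 37.0439′; 50 + 37.0439/60 = 50.6173983
  N ⇒ keep positive
  Longitude: degrees = first 3 digits = 130, minutes = 22.1644; 130 + 22.1644/60 = 130.3694067
  W ⇒ negate
Point 4:
  φ: 22 + 23.995/60 = 22.3999167
  S ⇒ negate
  Lon: 163 + 16.681/60 = 163.2780167
  E ⇒ keep positive
Point 5:
  Latitude: 48 + 32/60 + 21/3600 = 48.5391667
  S ⇒ negate
  Lon: 90° + 17/60 + 12.4/3600 = 90 + 0.283333 + 0.003444 = 90.2867778
  E → positive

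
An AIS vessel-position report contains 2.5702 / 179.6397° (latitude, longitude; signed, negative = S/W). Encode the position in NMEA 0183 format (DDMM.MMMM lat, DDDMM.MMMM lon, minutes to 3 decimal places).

0234.212,N / 17938.382,E

φ: 2° + 0.570200 × 60 = 2° 34.21200′
Lon: minutes = (179.639700 − 179) × 60 = 38.38200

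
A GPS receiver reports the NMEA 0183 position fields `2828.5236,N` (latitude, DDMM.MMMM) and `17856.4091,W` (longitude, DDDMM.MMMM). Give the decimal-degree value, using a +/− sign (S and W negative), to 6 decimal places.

28.475393, -178.940152

φ: split at 2 digits → 28° and 28.5236′; 28 + 28.5236/60 = 28.4753933
N ⇒ keep positive
λ: split at 3 digits → 178° and 56.4091′; 178 + 56.4091/60 = 178.9401517
hemisphere W, so the sign is −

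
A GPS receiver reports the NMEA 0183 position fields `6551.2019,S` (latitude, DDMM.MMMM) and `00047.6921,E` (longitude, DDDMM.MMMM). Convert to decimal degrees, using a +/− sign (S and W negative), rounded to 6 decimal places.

Latitude: split at 2 digits → 65° and 51.2019′; 65 + 51.2019/60 = 65.8533650
hemisphere S, so the sign is −
λ: degrees = first 3 digits = 0, minutes = 47.6921; 0 + 47.6921/60 = 0.7948683
E ⇒ keep positive

-65.853365, 0.794868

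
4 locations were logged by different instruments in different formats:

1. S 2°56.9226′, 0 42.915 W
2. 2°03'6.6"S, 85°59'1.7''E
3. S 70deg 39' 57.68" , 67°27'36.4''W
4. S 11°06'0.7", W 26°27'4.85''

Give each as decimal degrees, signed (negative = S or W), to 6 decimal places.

1. -2.948710, -0.715250
2. -2.051833, 85.983806
3. -70.666022, -67.460111
4. -11.100194, -26.451347

Point 1:
  Latitude: 2 + 56.9226/60 = 2.9487100
  hemisphere S, so the sign is −
  Longitude: 0 + 42.915/60 = 0.7152500
  W → negative
Point 2:
  Lat: 2° + 3/60 + 6.6/3600 = 2 + 0.050000 + 0.001833 = 2.0518333
  hemisphere S, so the sign is −
  λ: 59′ + 1.7″ = 59.02833′; 85 + 59.02833/60 = 85.9838056
  E → positive
Point 3:
  Latitude: 70 + 39/60 + 57.68/3600 = 70.6660222
  S → negative
  Lon: 67° + 27/60 + 36.4/3600 = 67 + 0.450000 + 0.010111 = 67.4601111
  W ⇒ negate
Point 4:
  Lat: 6′ + 0.7″ = 6.01167′; 11 + 6.01167/60 = 11.1001944
  hemisphere S, so the sign is −
  Longitude: 27′ + 4.85″ = 27.08083′; 26 + 27.08083/60 = 26.4513472
  W → negative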